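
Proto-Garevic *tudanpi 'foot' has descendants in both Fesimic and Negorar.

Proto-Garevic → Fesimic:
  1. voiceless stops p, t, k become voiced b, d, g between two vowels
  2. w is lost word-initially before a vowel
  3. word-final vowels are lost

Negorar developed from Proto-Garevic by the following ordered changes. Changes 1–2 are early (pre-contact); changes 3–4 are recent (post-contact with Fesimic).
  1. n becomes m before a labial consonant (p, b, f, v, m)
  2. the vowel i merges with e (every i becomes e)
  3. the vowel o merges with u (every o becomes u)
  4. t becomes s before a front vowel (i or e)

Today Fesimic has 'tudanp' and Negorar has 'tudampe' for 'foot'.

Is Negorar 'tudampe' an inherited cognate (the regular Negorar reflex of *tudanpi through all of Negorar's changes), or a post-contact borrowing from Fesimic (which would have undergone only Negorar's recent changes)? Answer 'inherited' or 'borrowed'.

inherited

If inherited, *tudanpi would pass through all of Negorar's changes:
Negorar: *tudanpi
  tudanpi → tudampi   [nasal place assimilation]
  tudampi → tudampe   [vowel merger]
  tudampe (rule 3 does not apply)
  tudampe (rule 4 does not apply)
  giving Negorar tudampe.
If borrowed from Fesimic 'tudanp' after the early changes, it would undergo only the recent ones:
  rule 3 (vowel merger): no change (tudanp)
  rule 4 (palatalisation): no change (tudanp)
  ⇒ as a loan: tudanp
Negorar 'tudampe' matches the inherited outcome exactly, so it is an inherited cognate, not a loan.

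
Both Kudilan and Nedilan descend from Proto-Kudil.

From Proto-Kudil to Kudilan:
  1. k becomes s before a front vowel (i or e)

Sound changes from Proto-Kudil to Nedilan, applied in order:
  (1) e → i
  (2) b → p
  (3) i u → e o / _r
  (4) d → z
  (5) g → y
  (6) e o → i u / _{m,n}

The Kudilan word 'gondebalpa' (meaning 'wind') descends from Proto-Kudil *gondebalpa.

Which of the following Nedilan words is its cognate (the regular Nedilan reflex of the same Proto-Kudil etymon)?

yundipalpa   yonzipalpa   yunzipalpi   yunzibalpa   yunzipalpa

Nedilan: *gondebalpa > gondibalpa > gondipalpa > gonzipalpa > yonzipalpa > yunzipalpa  (by vowel merger, unconditioned shift, unconditioned shift, unconditioned shift, pre-nasal raising)
Only 'yunzipalpa' matches the regular Nedilan development of *gondebalpa.

yunzipalpa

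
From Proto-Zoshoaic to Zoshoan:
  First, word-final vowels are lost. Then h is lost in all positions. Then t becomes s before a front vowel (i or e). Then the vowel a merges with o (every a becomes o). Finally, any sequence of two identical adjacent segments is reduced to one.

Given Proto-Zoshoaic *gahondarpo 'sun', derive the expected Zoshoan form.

gondorp

Zoshoan: *gahondarpo
  gahondarpo → gahondarp   [apocope]
  gahondarp → gaondarp   [h-loss]
  gaondarp (rule 3 does not apply)
  gaondarp → goondorp   [vowel merger]
  goondorp → gondorp   [degemination]
  giving Zoshoan gondorp.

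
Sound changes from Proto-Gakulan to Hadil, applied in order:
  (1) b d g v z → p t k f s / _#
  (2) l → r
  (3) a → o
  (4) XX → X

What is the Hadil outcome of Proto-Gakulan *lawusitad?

Hadil: *lawusitad > lawusitat > rawusitat > rowusitot  (by final devoicing, unconditioned shift, vowel merger)

rowusitot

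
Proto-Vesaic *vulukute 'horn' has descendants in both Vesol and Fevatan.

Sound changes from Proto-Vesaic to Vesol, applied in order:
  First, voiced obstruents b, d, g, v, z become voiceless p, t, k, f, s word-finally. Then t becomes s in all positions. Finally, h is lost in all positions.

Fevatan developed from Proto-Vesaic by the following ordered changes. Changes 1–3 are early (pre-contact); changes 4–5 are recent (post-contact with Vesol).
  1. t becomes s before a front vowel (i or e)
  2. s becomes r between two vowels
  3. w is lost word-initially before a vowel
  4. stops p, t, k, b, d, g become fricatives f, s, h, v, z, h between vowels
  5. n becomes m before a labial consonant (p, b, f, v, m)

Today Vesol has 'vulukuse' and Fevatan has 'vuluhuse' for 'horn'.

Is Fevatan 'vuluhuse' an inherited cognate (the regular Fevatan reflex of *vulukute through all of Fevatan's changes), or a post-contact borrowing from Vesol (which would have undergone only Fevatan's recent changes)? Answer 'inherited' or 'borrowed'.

borrowed

If inherited, *vulukute would pass through all of Fevatan's changes:
Fevatan: *vulukute
  vulukute → vulukuse   [palatalisation]
  vulukuse → vulukure   [rhotacism]
  vulukure (rule 3 does not apply)
  vulukure → vuluhure   [intervocalic lenition]
  vuluhure (rule 5 does not apply)
  giving Fevatan vuluhure.
If borrowed from Vesol 'vulukuse' after the early changes, it would undergo only the recent ones:
  rule 4 (intervocalic lenition): vulukuse → vuluhuse
  rule 5 (nasal place assimilation): no change (vuluhuse)
  ⇒ as a loan: vuluhuse
Fevatan 'vuluhuse' matches the loan outcome 'vuluhuse', not the inherited 'vuluhure' — it skipped the early Fevatan changes, so it was borrowed from Vesol.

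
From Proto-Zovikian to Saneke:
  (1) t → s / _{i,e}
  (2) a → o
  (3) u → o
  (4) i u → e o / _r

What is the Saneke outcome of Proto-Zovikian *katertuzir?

Saneke: *katertuzir
  katertuzir → kasertuzir   [palatalisation]
  kasertuzir → kosertuzir   [vowel merger]
  kosertuzir → kosertozir   [vowel merger]
  kosertozir → kosertozer   [pre-rhotic lowering]
  giving Saneke kosertozer.

kosertozer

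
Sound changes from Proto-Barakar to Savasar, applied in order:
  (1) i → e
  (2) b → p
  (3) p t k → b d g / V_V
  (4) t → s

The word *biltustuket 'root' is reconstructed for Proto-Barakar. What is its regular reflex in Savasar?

pelsussuges

Savasar: *biltustuket
  biltustuket → beltustuket   [vowel merger]
  beltustuket → peltustuket   [unconditioned shift]
  peltustuket → peltustuget   [intervocalic voicing]
  peltustuget → pelsussuges   [unconditioned shift]
  giving Savasar pelsussuges.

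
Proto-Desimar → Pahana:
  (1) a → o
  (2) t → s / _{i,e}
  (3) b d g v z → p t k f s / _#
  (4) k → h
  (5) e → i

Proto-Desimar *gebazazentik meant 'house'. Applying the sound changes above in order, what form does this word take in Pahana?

Pahana: *gebazazentik
  gebazazentik → gebozozentik   [vowel merger]
  gebozozentik → gebozozensik   [palatalisation]
  gebozozensik (rule 3 does not apply)
  gebozozensik → gebozozensih   [unconditioned shift]
  gebozozensih → gibozozinsih   [vowel merger]
  giving Pahana gibozozinsih.

gibozozinsih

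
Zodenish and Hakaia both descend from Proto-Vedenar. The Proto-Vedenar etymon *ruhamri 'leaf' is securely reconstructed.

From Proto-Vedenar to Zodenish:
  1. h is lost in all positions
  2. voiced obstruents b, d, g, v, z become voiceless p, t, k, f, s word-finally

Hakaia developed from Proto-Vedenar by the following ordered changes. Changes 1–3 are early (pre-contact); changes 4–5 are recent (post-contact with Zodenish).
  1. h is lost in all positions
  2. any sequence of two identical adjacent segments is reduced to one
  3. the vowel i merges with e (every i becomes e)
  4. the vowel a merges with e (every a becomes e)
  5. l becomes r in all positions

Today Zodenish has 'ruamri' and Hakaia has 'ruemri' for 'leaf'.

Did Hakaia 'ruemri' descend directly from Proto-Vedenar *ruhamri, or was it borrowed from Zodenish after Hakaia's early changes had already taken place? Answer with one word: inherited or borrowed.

If inherited, *ruhamri would pass through all of Hakaia's changes:
Hakaia: *ruhamri > ruamri > ruamre > ruemre  (by h-loss, vowel merger, vowel merger)
If borrowed from Zodenish 'ruamri' after the early changes, it would undergo only the recent ones:
  rule 4 (vowel merger): ruamri → ruemri
  rule 5 (unconditioned shift): no change (ruemri)
  ⇒ as a loan: ruemri
Hakaia 'ruemri' matches the loan outcome 'ruemri', not the inherited 'ruemre' — it skipped the early Hakaia changes, so it was borrowed from Zodenish.

borrowed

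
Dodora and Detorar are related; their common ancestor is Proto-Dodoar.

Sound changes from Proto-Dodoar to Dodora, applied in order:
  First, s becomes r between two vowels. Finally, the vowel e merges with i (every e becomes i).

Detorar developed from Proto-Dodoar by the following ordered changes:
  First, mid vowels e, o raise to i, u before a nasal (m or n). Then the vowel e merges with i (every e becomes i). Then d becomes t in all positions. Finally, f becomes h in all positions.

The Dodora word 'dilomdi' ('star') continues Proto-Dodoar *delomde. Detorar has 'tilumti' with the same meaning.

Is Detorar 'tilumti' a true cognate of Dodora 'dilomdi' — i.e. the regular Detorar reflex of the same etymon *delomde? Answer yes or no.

Derive the expected Detorar reflex of *delomde:
Detorar: start from *delomde.
  rule 1 (pre-nasal raising): delomde → delumde
  rule 2 (vowel merger): delumde → dilumdi
  rule 3 (unconditioned shift): dilumdi → tilumti
  rule 4: no change — tilumti
  ⇒ Detorar tilumti
Detorar 'tilumti' matches the regular reflex exactly, so the pair is cognate.

yes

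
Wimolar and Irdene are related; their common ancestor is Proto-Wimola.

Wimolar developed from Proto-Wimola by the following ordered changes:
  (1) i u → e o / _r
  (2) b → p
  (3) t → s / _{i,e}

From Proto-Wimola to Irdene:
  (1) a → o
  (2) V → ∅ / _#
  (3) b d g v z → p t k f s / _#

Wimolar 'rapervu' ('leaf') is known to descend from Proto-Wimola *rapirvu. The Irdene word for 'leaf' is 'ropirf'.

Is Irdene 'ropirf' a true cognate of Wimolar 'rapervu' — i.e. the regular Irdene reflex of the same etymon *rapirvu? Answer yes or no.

Derive the expected Irdene reflex of *rapirvu:
Irdene: *rapirvu > ropirvu > ropirv > ropirf  (by vowel merger, apocope, final devoicing)
Irdene 'ropirf' matches the regular reflex exactly, so the pair is cognate.

yes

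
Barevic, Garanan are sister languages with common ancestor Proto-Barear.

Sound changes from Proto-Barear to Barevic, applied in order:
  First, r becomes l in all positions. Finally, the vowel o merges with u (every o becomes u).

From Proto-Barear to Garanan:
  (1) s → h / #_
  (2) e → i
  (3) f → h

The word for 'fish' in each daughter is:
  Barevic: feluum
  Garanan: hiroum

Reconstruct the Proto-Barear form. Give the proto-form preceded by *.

*feroum

Position 3: Barevic has l, Garanan has r. Garanan preserves r here (none of its changes turn any other segment into r), so the proto-segment is *r.
Position 1: Barevic has f, Garanan has h. Barevic preserves f here (none of its changes turn any other segment into f), so the proto-segment is *f.
Continuing position by position gives *feroum; check it forward:
Barevic: *feroum > feloum > feluum  (by unconditioned shift, vowel merger)
Garanan: *feroum
  feroum (rule 1 does not apply)
  feroum → firoum   [vowel merger]
  firoum → hiroum   [unconditioned shift]
  giving Garanan hiroum.
No other proto-form is consistent with every reflex, so the reconstruction is *feroum.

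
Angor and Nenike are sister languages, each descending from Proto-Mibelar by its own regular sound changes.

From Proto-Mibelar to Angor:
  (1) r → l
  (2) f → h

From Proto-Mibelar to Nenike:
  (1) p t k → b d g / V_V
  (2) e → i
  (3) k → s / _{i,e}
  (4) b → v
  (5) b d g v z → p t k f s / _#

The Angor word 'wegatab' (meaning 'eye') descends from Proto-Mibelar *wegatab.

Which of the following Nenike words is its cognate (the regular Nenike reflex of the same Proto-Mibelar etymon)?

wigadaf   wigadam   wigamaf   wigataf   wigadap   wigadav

wigadaf

Nenike: *wegatab > wegadab > wigadab > wigadav > wigadaf  (by intervocalic voicing, vowel merger, unconditioned shift, final devoicing)
Only 'wigadaf' matches the regular Nenike development of *wegatab.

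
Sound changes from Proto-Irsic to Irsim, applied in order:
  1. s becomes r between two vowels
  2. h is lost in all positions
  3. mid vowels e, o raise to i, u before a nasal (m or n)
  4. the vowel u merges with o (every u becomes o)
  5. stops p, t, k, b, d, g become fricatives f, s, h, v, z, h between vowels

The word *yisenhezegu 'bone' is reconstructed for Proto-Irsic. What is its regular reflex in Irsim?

yirinezeho

Irsim: *yisenhezegu
  yisenhezegu → yirenhezegu   [rhotacism]
  yirenhezegu → yirenezegu   [h-loss]
  yirenezegu → yirinezegu   [pre-nasal raising]
  yirinezegu → yirinezego   [vowel merger]
  yirinezego → yirinezeho   [intervocalic lenition]
  giving Irsim yirinezeho.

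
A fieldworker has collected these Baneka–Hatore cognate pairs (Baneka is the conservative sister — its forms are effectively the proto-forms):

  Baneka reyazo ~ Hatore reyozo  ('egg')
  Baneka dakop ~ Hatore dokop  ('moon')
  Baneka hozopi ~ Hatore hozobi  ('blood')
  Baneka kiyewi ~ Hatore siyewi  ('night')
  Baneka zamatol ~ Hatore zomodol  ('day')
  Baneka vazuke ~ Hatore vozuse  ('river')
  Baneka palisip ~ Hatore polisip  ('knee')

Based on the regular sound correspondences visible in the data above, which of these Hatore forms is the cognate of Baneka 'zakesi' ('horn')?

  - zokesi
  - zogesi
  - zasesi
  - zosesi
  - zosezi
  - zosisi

zosesi

reyazo ~ reyozo, dakop ~ dokop — Baneka a corresponds to Hatore o after a consonant, before a consonant other than r, m, n, p, b, f, v.
vazuke ~ vozuse — Baneka k corresponds to Hatore s between vowels (before a front vowel).
Applying these to Baneka 'zakesi':
  zakesi → zokesi   (a→o after a consonant, before a consonant other than r, m, n, p, b, f, v)
  zokesi → zosesi   (k→s between vowels (before a front vowel))
So the Hatore cognate is 'zosesi'.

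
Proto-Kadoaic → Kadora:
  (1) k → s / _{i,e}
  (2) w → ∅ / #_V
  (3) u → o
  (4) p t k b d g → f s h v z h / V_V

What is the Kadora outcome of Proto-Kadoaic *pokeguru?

posehoro

Kadora: *pokeguru
  pokeguru → poseguru   [palatalisation]
  poseguru (rule 2 does not apply)
  poseguru → posegoro   [vowel merger]
  posegoro → posehoro   [intervocalic lenition]
  giving Kadora posehoro.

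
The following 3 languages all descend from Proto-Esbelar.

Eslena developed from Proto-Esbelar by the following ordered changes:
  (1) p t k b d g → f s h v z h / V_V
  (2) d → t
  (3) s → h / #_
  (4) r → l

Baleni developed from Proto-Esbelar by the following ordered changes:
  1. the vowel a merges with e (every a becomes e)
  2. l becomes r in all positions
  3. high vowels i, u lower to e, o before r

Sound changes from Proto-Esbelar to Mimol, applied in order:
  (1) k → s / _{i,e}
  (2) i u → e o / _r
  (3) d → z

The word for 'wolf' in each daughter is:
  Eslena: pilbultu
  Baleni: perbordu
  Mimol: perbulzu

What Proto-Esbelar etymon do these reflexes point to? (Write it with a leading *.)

Position 2: Eslena has i, Baleni has e, Mimol has e. Eslena preserves i here (none of its changes turn any other segment into i), so the proto-segment is *i.
Position 7: Eslena has t, Baleni has d, Mimol has z. Baleni preserves d here (none of its changes turn any other segment into d), so the proto-segment is *d.
Position 6: Eslena has l, Baleni has r, Mimol has l. Mimol preserves l here (none of its changes turn any other segment into l), so the proto-segment is *l.
Continuing position by position gives *pirbuldu; check it forward:
Eslena: *pirbuldu
  pirbuldu (rule 1 does not apply)
  pirbuldu → pirbultu   [unconditioned shift]
  pirbultu (rule 3 does not apply)
  pirbultu → pilbultu   [unconditioned shift]
  giving Eslena pilbultu.
Baleni: start from *pirbuldu.
  rule 1: no change — pirbuldu
  rule 2 (unconditioned shift): pirbuldu → pirburdu
  rule 3 (pre-rhotic lowering): pirburdu → perbordu
  ⇒ Baleni perbordu
Mimol: start from *pirbuldu.
  rule 1: no change — pirbuldu
  rule 2 (pre-rhotic lowering): pirbuldu → perbuldu
  rule 3 (unconditioned shift): perbuldu → perbulzu
  ⇒ Mimol perbulzu
*pirbuldu is the unique common source.

*pirbuldu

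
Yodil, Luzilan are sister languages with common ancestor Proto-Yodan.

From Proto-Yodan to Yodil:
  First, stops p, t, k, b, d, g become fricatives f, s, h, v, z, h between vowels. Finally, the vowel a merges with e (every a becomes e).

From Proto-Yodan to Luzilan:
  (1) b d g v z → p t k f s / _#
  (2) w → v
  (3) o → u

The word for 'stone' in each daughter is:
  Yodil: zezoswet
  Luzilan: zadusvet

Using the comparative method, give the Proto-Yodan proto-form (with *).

Position 2: Yodil has e, Luzilan has a. Luzilan preserves a here (none of its changes turn any other segment into a), so the proto-segment is *a.
Position 3: Yodil has z, Luzilan has d. Luzilan preserves d here (none of its changes turn any other segment into d), so the proto-segment is *d.
Continuing position by position gives *zadoswet; check it forward:
Yodil: *zadoswet > zazoswet > zezoswet  (by intervocalic lenition, vowel merger)
Luzilan: *zadoswet
  zadoswet (rule 1 does not apply)
  zadoswet → zadosvet   [unconditioned shift]
  zadosvet → zadusvet   [vowel merger]
  giving Luzilan zadusvet.
Only *zadoswet yields all of Yodil zezoswet, Luzilan zadusvet.

*zadoswet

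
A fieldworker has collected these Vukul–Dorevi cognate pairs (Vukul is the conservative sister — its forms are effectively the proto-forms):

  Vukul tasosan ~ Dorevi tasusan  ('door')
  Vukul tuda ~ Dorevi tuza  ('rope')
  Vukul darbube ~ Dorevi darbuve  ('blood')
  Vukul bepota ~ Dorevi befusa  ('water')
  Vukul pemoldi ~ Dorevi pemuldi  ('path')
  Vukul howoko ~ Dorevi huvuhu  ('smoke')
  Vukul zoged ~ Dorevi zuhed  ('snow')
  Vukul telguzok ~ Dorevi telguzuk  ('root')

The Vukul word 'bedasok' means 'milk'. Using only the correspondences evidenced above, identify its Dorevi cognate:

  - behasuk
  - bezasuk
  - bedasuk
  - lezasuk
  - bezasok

tuda ~ tuza — Vukul d corresponds to Dorevi z between vowels (before a back vowel).
tasosan ~ tasusan, bepota ~ befusa — Vukul o corresponds to Dorevi u after a consonant, before a consonant other than r, m, n, p, b, f, v.
Applying these to Vukul 'bedasok':
  bedasok → bezasok   (d→z between vowels (before a back vowel))
  bezasok → bezasuk   (o→u after a consonant, before a consonant other than r, m, n, p, b, f, v)
So the Dorevi cognate is 'bezasuk'.

bezasuk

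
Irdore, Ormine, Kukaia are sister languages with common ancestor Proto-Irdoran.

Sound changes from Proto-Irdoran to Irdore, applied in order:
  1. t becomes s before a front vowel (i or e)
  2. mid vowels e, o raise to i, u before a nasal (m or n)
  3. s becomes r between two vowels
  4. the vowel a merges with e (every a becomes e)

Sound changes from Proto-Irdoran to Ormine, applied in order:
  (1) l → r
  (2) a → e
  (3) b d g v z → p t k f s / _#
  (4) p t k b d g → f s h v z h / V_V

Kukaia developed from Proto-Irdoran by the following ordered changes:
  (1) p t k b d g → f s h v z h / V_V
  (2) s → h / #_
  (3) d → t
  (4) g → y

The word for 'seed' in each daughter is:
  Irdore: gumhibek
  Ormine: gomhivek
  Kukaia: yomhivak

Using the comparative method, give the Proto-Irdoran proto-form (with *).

Position 2: Irdore has u, Ormine has o, Kukaia has o. Ormine preserves o here (none of its changes turn any other segment into o), so the proto-segment is *o.
Position 7: Irdore has e, Ormine has e, Kukaia has a. Kukaia preserves a here (none of its changes turn any other segment into a), so the proto-segment is *a.
Position 1: Irdore has g, Ormine has g, Kukaia has y. Irdore preserves g here (none of its changes turn any other segment into g), so the proto-segment is *g.
This points to *gomhibak. Verify forward in each daughter:
Irdore: start from *gomhibak.
  rule 1: no change — gomhibak
  rule 2 (pre-nasal raising): gomhibak → gumhibak
  rule 3: no change — gumhibak
  rule 4 (vowel merger): gumhibak → gumhibek
  ⇒ Irdore gumhibek
Ormine: start from *gomhibak.
  rule 1: no change — gomhibak
  rule 2 (vowel merger): gomhibak → gomhibek
  rule 3: no change — gomhibek
  rule 4 (intervocalic lenition): gomhibek → gomhivek
  ⇒ Ormine gomhivek
Kukaia: start from *gomhibak.
  rule 1 (intervocalic lenition): gomhibak → gomhivak
  rule 2: no change — gomhivak
  rule 3: no change — gomhivak
  rule 4 (unconditioned shift): gomhivak → yomhivak
  ⇒ Kukaia yomhivak
Only *gomhibak yields all of Irdore gumhibek, Ormine gomhivek, Kukaia yomhivak.

*gomhibak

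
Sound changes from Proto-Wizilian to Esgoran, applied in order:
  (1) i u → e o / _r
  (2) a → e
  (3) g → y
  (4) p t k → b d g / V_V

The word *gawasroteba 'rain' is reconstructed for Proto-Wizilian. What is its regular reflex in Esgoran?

yewesrodebe

Esgoran: *gawasroteba > gewesrotebe > yewesrotebe > yewesrodebe  (by vowel merger, unconditioned shift, intervocalic voicing)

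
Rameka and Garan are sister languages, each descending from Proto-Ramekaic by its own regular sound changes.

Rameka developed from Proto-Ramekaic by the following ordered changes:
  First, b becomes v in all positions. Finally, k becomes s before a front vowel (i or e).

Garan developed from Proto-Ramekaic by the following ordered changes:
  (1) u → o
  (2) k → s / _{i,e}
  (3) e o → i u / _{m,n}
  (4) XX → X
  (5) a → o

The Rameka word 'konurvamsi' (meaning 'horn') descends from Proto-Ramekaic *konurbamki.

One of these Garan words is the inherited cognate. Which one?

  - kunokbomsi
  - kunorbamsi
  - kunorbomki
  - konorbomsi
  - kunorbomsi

kunorbomsi

Garan: *konurbamki > konorbamki > konorbamsi > kunorbamsi > kunorbomsi  (by vowel merger, palatalisation, pre-nasal raising, vowel merger)
Only 'kunorbomsi' matches the regular Garan development of *konurbamki.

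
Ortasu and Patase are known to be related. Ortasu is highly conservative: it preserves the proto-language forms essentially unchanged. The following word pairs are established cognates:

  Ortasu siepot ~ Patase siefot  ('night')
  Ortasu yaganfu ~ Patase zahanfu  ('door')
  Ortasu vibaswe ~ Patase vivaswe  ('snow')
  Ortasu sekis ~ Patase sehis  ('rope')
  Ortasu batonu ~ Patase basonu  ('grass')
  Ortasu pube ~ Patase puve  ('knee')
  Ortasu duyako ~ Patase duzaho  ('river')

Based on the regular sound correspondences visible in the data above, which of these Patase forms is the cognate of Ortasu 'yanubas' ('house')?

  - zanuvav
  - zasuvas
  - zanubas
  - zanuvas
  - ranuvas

zanuvas

yaganfu ~ zahanfu — Ortasu y corresponds to Patase z word-initially before a back vowel.
vibaswe ~ vivaswe — Ortasu b corresponds to Patase v between vowels (before a back vowel).
Applying these to Ortasu 'yanubas':
  yanubas → zanubas   (y→z word-initially before a back vowel)
  zanubas → zanuvas   (b→v between vowels (before a back vowel))
So the Patase cognate is 'zanuvas'.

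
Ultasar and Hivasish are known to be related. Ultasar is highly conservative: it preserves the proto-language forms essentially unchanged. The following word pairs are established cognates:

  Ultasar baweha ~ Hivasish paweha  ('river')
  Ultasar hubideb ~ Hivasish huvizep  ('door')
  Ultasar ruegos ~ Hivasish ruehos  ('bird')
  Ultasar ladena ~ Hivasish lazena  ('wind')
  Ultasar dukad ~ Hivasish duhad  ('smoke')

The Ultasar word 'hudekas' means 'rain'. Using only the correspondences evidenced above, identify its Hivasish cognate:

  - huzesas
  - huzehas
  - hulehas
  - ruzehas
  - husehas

hubideb ~ huvizep, ladena ~ lazena — Ultasar d corresponds to Hivasish z between vowels (before a front vowel).
dukad ~ duhad — Ultasar k corresponds to Hivasish h between vowels (before a back vowel).
Applying these to Ultasar 'hudekas':
  hudekas → huzekas   (d→z between vowels (before a front vowel))
  huzekas → huzehas   (k→h between vowels (before a back vowel))
So the Hivasish cognate is 'huzehas'.

huzehas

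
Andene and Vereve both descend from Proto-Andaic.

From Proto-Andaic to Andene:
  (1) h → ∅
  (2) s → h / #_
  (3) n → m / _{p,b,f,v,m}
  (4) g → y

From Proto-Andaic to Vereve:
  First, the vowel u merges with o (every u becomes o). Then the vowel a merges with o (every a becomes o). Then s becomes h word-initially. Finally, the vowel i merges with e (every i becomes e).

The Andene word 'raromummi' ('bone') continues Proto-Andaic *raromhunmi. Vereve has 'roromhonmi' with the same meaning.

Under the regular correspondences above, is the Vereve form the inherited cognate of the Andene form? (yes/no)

no

Derive the expected Vereve reflex of *raromhunmi:
Vereve: *raromhunmi > raromhonmi > roromhonmi > roromhonme  (by vowel merger, vowel merger, vowel merger)
The regular Vereve reflex would be 'roromhonme', but the attested form is 'roromhonmi'. The correspondence is irregular, so they are not cognates (the Vereve form has a different source).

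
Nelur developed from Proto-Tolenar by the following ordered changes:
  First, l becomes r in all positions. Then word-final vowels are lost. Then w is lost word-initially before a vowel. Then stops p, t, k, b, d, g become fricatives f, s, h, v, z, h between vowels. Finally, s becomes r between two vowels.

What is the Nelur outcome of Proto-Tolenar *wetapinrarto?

Nelur: *wetapinrarto
  wetapinrarto (rule 1 does not apply)
  wetapinrarto → wetapinrart   [apocope]
  wetapinrart → etapinrart   [glide loss]
  etapinrart → esafinrart   [intervocalic lenition]
  esafinrart → erafinrart   [rhotacism]
  giving Nelur erafinrart.

erafinrart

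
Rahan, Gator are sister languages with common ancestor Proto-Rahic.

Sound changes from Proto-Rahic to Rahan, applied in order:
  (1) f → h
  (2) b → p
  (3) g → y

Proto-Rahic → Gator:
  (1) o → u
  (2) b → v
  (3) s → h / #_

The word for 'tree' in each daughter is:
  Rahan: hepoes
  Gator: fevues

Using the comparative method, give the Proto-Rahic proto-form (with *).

Position 4: Rahan has o, Gator has u. Rahan preserves o here (none of its changes turn any other segment into o), so the proto-segment is *o.
Position 1: Rahan has h, Gator has f. Gator preserves f here (none of its changes turn any other segment into f), so the proto-segment is *f.
This points to *feboes. Verify forward in each daughter:
Rahan: *feboes
  feboes → heboes   [unconditioned shift]
  heboes → hepoes   [unconditioned shift]
  hepoes (rule 3 does not apply)
  giving Rahan hepoes.
Gator: start from *feboes.
  rule 1 (vowel merger): feboes → febues
  rule 2 (unconditioned shift): febues → fevues
  rule 3: no change — fevues
  ⇒ Gator fevues
*feboes is the unique common source.

*feboes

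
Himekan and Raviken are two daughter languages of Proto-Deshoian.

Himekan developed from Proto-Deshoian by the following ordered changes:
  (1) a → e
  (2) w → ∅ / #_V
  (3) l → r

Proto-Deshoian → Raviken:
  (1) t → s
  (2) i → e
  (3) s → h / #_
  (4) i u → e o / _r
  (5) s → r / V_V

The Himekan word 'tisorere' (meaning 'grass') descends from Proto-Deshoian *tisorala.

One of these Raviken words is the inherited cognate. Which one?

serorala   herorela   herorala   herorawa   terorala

Raviken: start from *tisorala.
  rule 1 (unconditioned shift): tisorala → sisorala
  rule 2 (vowel merger): sisorala → sesorala
  rule 3 (debuccalisation): sesorala → hesorala
  rule 4: no change — hesorala
  rule 5 (rhotacism): hesorala → herorala
  ⇒ Raviken herorala
The other candidates each miss or misapply at least one Raviken change.

herorala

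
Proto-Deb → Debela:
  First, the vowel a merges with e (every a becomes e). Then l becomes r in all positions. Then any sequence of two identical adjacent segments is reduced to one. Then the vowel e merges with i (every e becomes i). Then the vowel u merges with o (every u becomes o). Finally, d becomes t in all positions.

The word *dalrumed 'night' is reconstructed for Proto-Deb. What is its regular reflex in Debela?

Debela: *dalrumed
  dalrumed → delrumed   [vowel merger]
  delrumed → derrumed   [unconditioned shift]
  derrumed → derumed   [degemination]
  derumed → dirumid   [vowel merger]
  dirumid → diromid   [vowel merger]
  diromid → tiromit   [unconditioned shift]
  giving Debela tiromit.

tiromit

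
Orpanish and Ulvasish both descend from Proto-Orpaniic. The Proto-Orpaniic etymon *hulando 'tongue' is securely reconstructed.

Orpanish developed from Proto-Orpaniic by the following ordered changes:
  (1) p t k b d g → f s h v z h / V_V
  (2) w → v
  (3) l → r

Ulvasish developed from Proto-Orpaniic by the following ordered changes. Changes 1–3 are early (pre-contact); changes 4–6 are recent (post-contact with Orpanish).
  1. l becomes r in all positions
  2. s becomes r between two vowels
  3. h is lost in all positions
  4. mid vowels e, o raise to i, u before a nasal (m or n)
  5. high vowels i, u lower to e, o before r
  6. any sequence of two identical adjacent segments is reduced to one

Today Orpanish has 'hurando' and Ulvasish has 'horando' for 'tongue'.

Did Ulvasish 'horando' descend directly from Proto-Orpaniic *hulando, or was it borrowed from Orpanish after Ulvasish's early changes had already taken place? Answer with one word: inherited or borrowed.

borrowed

If inherited, *hulando would pass through all of Ulvasish's changes:
Ulvasish: start from *hulando.
  rule 1 (unconditioned shift): hulando → hurando
  rule 2: no change — hurando
  rule 3 (h-loss): hurando → urando
  rule 4: no change — urando
  rule 5 (pre-rhotic lowering): urando → orando
  rule 6: no change — orando
  ⇒ Ulvasish orando
If borrowed from Orpanish 'hurando' after the early changes, it would undergo only the recent ones:
  rule 4 (pre-nasal raising): no change (hurando)
  rule 5 (pre-rhotic lowering): hurando → horando
  rule 6 (degemination): no change (horando)
  ⇒ as a loan: horando
Ulvasish 'horando' matches the loan outcome 'horando', not the inherited 'orando' — it skipped the early Ulvasish changes, so it was borrowed from Orpanish.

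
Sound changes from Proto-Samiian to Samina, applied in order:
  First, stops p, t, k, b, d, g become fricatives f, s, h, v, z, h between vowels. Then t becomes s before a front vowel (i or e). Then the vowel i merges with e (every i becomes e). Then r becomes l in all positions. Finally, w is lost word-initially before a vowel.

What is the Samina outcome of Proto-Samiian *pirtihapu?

pelsehafu

Samina: start from *pirtihapu.
  rule 1 (intervocalic lenition): pirtihapu → pirtihafu
  rule 2 (palatalisation): pirtihafu → pirsihafu
  rule 3 (vowel merger): pirsihafu → persehafu
  rule 4 (unconditioned shift): persehafu → pelsehafu
  rule 5: no change — pelsehafu
  ⇒ Samina pelsehafu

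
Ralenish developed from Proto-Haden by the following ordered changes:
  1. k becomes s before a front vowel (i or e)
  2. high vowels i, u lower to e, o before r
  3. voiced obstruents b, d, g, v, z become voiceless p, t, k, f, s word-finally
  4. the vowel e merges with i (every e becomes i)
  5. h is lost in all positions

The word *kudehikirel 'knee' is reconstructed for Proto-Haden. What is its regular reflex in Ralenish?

kudiisiril

Ralenish: start from *kudehikirel.
  rule 1 (palatalisation): kudehikirel → kudehisirel
  rule 2 (pre-rhotic lowering): kudehisirel → kudehiserel
  rule 3: no change — kudehiserel
  rule 4 (vowel merger): kudehiserel → kudihisiril
  rule 5 (h-loss): kudihisiril → kudiisiril
  ⇒ Ralenish kudiisiril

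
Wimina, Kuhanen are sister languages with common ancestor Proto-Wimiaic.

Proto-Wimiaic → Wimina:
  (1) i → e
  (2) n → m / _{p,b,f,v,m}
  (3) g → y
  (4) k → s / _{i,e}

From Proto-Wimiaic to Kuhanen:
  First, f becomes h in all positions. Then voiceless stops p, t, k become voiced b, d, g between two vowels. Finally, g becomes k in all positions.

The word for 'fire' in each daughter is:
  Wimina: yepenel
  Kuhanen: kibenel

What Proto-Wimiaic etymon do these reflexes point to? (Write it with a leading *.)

*gipenel

Position 2: Wimina has e, Kuhanen has i. Kuhanen preserves i here (none of its changes turn any other segment into i), so the proto-segment is *i.
Position 3: Wimina has p, Kuhanen has b. Wimina preserves p here (none of its changes turn any other segment into p), so the proto-segment is *p.
Verify the candidate proto-form against each daughter:
Wimina: *gipenel
  gipenel → gepenel   [vowel merger]
  gepenel (rule 2 does not apply)
  gepenel → yepenel   [unconditioned shift]
  yepenel (rule 4 does not apply)
  giving Wimina yepenel.
Kuhanen: *gipenel
  gipenel (rule 1 does not apply)
  gipenel → gibenel   [intervocalic voicing]
  gibenel → kibenel   [unconditioned shift]
  giving Kuhanen kibenel.
Only *gipenel yields all of Wimina yepenel, Kuhanen kibenel.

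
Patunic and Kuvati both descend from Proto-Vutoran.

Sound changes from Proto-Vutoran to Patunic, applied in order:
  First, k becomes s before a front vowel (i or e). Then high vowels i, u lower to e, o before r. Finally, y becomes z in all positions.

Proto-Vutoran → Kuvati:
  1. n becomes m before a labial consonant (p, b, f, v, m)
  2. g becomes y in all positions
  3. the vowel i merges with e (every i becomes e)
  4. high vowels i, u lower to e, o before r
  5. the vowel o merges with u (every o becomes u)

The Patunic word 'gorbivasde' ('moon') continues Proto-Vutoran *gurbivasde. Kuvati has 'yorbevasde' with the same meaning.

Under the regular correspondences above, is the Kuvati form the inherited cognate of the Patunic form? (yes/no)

Derive the expected Kuvati reflex of *gurbivasde:
Kuvati: start from *gurbivasde.
  rule 1: no change — gurbivasde
  rule 2 (unconditioned shift): gurbivasde → yurbivasde
  rule 3 (vowel merger): yurbivasde → yurbevasde
  rule 4 (pre-rhotic lowering): yurbevasde → yorbevasde
  rule 5 (vowel merger): yorbevasde → yurbevasde
  ⇒ Kuvati yurbevasde
The regular Kuvati reflex would be 'yurbevasde', but the attested form is 'yorbevasde'. The correspondence is irregular, so they are not cognates (the Kuvati form has a different source).

no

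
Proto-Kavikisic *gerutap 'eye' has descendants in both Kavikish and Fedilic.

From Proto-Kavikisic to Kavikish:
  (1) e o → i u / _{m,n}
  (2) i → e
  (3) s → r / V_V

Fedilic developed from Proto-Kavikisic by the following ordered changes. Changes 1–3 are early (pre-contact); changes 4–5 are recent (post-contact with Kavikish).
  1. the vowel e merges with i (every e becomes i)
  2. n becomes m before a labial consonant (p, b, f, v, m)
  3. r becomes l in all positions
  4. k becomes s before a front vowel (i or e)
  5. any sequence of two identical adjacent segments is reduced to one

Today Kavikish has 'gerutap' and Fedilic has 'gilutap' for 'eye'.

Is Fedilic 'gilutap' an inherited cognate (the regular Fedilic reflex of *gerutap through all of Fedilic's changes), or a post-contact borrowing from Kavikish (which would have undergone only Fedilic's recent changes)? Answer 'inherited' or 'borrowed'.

If inherited, *gerutap would pass through all of Fedilic's changes:
Fedilic: start from *gerutap.
  rule 1 (vowel merger): gerutap → girutap
  rule 2: no change — girutap
  rule 3 (unconditioned shift): girutap → gilutap
  rule 4: no change — gilutap
  rule 5: no change — gilutap
  ⇒ Fedilic gilutap
If borrowed from Kavikish 'gerutap' after the early changes, it would undergo only the recent ones:
  rule 4 (palatalisation): no change (gerutap)
  rule 5 (degemination): no change (gerutap)
  ⇒ as a loan: gerutap
Fedilic 'gilutap' matches the inherited outcome exactly, so it is an inherited cognate, not a loan.

inherited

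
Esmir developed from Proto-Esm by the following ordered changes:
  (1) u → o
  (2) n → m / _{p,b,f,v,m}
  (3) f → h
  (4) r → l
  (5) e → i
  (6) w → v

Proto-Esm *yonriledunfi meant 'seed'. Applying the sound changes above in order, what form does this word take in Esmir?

Esmir: *yonriledunfi > yonriledonfi > yonriledomfi > yonriledomhi > yonliledomhi > yonlilidomhi  (by vowel merger, nasal place assimilation, unconditioned shift, unconditioned shift, vowel merger)

yonlilidomhi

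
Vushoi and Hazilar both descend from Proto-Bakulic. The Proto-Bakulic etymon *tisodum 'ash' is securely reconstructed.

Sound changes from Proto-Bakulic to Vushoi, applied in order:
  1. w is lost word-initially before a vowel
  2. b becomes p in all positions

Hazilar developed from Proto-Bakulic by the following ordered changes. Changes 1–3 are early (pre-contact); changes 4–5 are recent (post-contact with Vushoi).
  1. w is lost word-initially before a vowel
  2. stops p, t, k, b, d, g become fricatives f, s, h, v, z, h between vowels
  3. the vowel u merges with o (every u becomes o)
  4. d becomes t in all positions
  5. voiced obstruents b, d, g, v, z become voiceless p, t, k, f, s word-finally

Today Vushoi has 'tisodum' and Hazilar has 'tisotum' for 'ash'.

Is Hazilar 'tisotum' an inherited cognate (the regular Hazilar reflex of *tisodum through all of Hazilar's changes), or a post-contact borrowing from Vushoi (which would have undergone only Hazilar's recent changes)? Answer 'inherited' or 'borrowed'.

borrowed

If inherited, *tisodum would pass through all of Hazilar's changes:
Hazilar: *tisodum
  tisodum (rule 1 does not apply)
  tisodum → tisozum   [intervocalic lenition]
  tisozum → tisozom   [vowel merger]
  tisozom (rule 4 does not apply)
  tisozom (rule 5 does not apply)
  giving Hazilar tisozom.
If borrowed from Vushoi 'tisodum' after the early changes, it would undergo only the recent ones:
  rule 4 (unconditioned shift): tisodum → tisotum
  rule 5 (final devoicing): no change (tisotum)
  ⇒ as a loan: tisotum
Hazilar 'tisotum' matches the loan outcome 'tisotum', not the inherited 'tisozom' — it skipped the early Hazilar changes, so it was borrowed from Vushoi.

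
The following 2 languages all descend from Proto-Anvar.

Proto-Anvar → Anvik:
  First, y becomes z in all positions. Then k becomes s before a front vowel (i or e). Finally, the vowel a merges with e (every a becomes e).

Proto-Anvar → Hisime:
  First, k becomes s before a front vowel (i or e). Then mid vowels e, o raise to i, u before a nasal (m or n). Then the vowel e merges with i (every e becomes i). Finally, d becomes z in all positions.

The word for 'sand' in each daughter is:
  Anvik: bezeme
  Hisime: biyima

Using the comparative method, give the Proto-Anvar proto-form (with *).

*beyema

Position 3: Anvik has z, Hisime has y. Hisime preserves y here (none of its changes turn any other segment into y), so the proto-segment is *y.
Position 6: Anvik has e, Hisime has a. Hisime preserves a here (none of its changes turn any other segment into a), so the proto-segment is *a.
Position 2: Anvik has e, Hisime has i. Taking the neighbouring segments as reconstructed: Anvik e could go back to *a or *e; Hisime i could go back to *e or *i — the one source consistent with every daughter is *e.
Continuing position by position gives *beyema; check it forward:
Anvik: *beyema > bezema > bezeme  (by unconditioned shift, vowel merger)
Hisime: *beyema > beyima > biyima  (by pre-nasal raising, vowel merger)
No other proto-form is consistent with every reflex, so the reconstruction is *beyema.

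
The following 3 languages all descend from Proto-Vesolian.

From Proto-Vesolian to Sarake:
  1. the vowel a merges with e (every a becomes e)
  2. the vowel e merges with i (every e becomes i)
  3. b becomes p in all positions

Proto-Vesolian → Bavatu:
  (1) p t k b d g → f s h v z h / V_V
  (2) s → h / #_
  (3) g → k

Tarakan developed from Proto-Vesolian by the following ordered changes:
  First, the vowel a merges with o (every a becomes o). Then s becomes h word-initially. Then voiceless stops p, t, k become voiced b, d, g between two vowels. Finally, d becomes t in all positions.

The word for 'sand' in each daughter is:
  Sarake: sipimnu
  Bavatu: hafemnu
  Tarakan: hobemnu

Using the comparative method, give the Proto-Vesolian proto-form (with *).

Position 2: Sarake has i, Bavatu has a, Tarakan has o. Bavatu preserves a here (none of its changes turn any other segment into a), so the proto-segment is *a.
Position 3: Sarake has p, Bavatu has f, Tarakan has b. Taking the neighbouring segments as reconstructed: Sarake p could go back to *p or *b; Bavatu f could go back to *p or *f; Tarakan b could go back to *p or *b — the one source consistent with every daughter is *p.
This points to *sapemnu. Verify forward in each daughter:
Sarake: *sapemnu
  sapemnu → sepemnu   [vowel merger]
  sepemnu → sipimnu   [vowel merger]
  sipimnu (rule 3 does not apply)
  giving Sarake sipimnu.
Bavatu: start from *sapemnu.
  rule 1 (intervocalic lenition): sapemnu → safemnu
  rule 2 (debuccalisation): safemnu → hafemnu
  rule 3: no change — hafemnu
  ⇒ Bavatu hafemnu
Tarakan: *sapemnu
  sapemnu → sopemnu   [vowel merger]
  sopemnu → hopemnu   [debuccalisation]
  hopemnu → hobemnu   [intervocalic voicing]
  hobemnu (rule 4 does not apply)
  giving Tarakan hobemnu.
Only *sapemnu yields all of Sarake sipimnu, Bavatu hafemnu, Tarakan hobemnu.

*sapemnu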